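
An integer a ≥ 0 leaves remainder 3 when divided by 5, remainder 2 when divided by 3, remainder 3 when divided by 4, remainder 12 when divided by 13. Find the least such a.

Combine the congruences pairwise.
From a ≡ 3 (mod 5) write a = 3 + 5t. Substituting into a ≡ 2 (mod 3) gives 5t ≡ 2 (mod 3), and since 2⁻¹ ≡ 2 (mod 3), t ≡ 1. Hence a ≡ 3 + 5·1 = 8 (mod 15).
From a ≡ 8 (mod 15) write a = 8 + 15t. Substituting into a ≡ 3 (mod 4) gives 15t ≡ 3 (mod 4), and since 3⁻¹ ≡ 3 (mod 4), t ≡ 1. Hence a ≡ 8 + 15·1 = 23 (mod 60).
From a ≡ 23 (mod 60) write a = 23 + 60t. Substituting into a ≡ 12 (mod 13) gives 60t ≡ 2 (mod 13), and since 8⁻¹ ≡ 5 (mod 13), t ≡ 10. Hence a ≡ 23 + 60·10 = 623 (mod 780).

623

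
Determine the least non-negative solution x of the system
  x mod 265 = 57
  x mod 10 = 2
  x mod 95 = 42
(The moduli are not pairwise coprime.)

4032

gcd(265, 10) = 5 and 5 | (2 − 57), so the pair is consistent; merging gives x ≡ 322 (mod 530), where 530 = lcm(265, 10).
gcd(530, 95) = 5 and 5 | (42 − 322), so the pair is consistent; merging gives x ≡ 4032 (mod 10070), where 10070 = lcm(530, 95).
The solution is unique modulo lcm(265, 10, 95) = 10070.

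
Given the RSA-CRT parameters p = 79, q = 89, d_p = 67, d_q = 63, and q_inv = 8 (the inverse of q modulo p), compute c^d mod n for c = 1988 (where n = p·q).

5546

m₁ = c^(d_p) mod p: c ≡ 13 (mod 79), and 13^67 mod 79 = 16.
m₂ = c^(d_q) mod q: c ≡ 30 (mod 89), and 30^63 mod 89 = 28.
h = q_inv·(m₁ − m₂) mod p = 8·(16 − 28) mod 79 = 62.
m = m₂ + h·q = 28 + 62·89 = 5546.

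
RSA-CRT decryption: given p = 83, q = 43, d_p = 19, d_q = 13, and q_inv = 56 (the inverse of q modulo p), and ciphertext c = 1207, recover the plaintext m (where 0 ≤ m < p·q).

m₁ = c^(d_p) mod p: c ≡ 45 (mod 83), and 45^19 mod 83 = 55.
m₂ = c^(d_q) mod q: c ≡ 3 (mod 43), and 3^13 mod 43 = 12.
h = q_inv·(m₁ − m₂) mod p = 56·(55 − 12) mod 83 = 1.
m = m₂ + h·q = 12 + 1·43 = 55.

55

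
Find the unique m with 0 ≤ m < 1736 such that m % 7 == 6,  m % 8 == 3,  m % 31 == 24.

923

From m ≡ 6 (mod 7) write m = 6 + 7t. Substituting into m ≡ 3 (mod 8) gives 7t ≡ 5 (mod 8), and since 7⁻¹ ≡ 7 (mod 8), t ≡ 3. Hence m ≡ 6 + 7·3 = 27 (mod 56).
From m ≡ 27 (mod 56) write m = 27 + 56t. Substituting into m ≡ 24 (mod 31) gives 56t ≡ 28 (mod 31), and since 25⁻¹ ≡ 5 (mod 31), t ≡ 16. Hence m ≡ 27 + 56·16 = 923 (mod 1736).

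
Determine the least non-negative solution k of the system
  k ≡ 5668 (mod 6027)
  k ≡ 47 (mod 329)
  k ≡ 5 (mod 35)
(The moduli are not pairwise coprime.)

41830

gcd(6027, 329) = 7 and 7 | (47 − 5668), so the pair is consistent; merging gives k ≡ 41830 (mod 283269), where 283269 = lcm(6027, 329).
gcd(283269, 35) = 7 and 7 | (5 − 41830), so the pair is consistent; merging gives k ≡ 41830 (mod 1416345), where 1416345 = lcm(283269, 35).
The solution is unique modulo lcm(6027, 329, 35) = 1416345.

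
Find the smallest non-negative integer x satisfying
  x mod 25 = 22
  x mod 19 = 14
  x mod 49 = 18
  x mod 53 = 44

Combine the congruences pairwise.
From x ≡ 22 (mod 25) write x = 22 + 25t. Substituting into x ≡ 14 (mod 19) gives 25t ≡ 11 (mod 19), and since 6⁻¹ ≡ 16 (mod 19), t ≡ 5. Hence x ≡ 22 + 25·5 = 147 (mod 475).
From x ≡ 147 (mod 475) write x = 147 + 475t. Substituting into x ≡ 18 (mod 49) gives 475t ≡ 18 (mod 49), and since 34⁻¹ ≡ 13 (mod 49), t ≡ 38. Hence x ≡ 147 + 475·38 = 18197 (mod 23275).
From x ≡ 18197 (mod 23275) write x = 18197 + 23275t. Substituting into x ≡ 44 (mod 53) gives 23275t ≡ 26 (mod 53), and since 8⁻¹ ≡ 20 (mod 53), t ≡ 43. Hence x ≡ 18197 + 23275·43 = 1019022 (mod 1233575).

1019022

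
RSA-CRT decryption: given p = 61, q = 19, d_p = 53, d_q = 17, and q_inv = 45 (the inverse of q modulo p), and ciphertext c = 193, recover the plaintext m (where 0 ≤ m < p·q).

m₁ = c^(d_p) mod p: c ≡ 10 (mod 61), and 10^53 mod 61 = 54.
m₂ = c^(d_q) mod q: c ≡ 3 (mod 19), and 3^17 mod 19 = 13.
h = q_inv·(m₁ − m₂) mod p = 45·(54 − 13) mod 61 = 15.
m = m₂ + h·q = 13 + 15·19 = 298.

298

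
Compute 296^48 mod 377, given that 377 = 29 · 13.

Mod 29: 296 ≡ 6; by Fermat, exponent reduces to 48 mod 28 = 20; 6^20 ≡ 24 (mod 29).
Mod 13: 296 ≡ 10; since 12 | 48, by Fermat 10^48 ≡ 1 (mod 13).
Combine by CRT: x ≡ 24 (mod 29), x ≡ 1 (mod 13) ⇒ x ≡ 53 (mod 377).

53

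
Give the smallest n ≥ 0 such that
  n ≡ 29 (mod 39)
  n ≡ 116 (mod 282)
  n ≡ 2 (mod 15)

10832

Combine the congruences pairwise.
gcd(39, 282) = 3 and 3 | (116 − 29), so the pair is consistent; merging gives n ≡ 3500 (mod 3666), where 3666 = lcm(39, 282).
gcd(3666, 15) = 3 and 3 | (2 − 3500), so the pair is consistent; merging gives n ≡ 10832 (mod 18330), where 18330 = lcm(3666, 15).
The solution is unique modulo lcm(39, 282, 15) = 18330.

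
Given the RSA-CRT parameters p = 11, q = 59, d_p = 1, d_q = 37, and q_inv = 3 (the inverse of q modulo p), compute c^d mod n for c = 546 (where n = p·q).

304

m₁ = c^(d_p) mod p: c ≡ 7 (mod 11), and 7^1 mod 11 = 7.
m₂ = c^(d_q) mod q: c ≡ 15 (mod 59), and 15^37 mod 59 = 9.
h = q_inv·(m₁ − m₂) mod p = 3·(7 − 9) mod 11 = 5.
m = m₂ + h·q = 9 + 5·59 = 304.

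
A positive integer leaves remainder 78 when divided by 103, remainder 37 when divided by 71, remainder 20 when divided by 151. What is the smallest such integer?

288581

The moduli are pairwise coprime; N = 103·71·151 = 1104263.
N/103 = 10721; 10721 ≡ 9 (mod 103); 9·23 ≡ 1, so inverse 23.
N/71 = 15553; 15553 ≡ 4 (mod 71); 4·18 ≡ 1, so inverse 18.
N/151 = 7313; 7313 ≡ 65 (mod 151); 65·79 ≡ 1, so inverse 79.
x ≡ 78·10721·23 + 37·15553·18 + 20·7313·79 = 41146312.
41146312 mod 1104263 = 288581.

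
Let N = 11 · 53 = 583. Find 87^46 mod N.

Mod 11: 87 ≡ 10; by Fermat, exponent reduces to 46 mod 10 = 6; 10^6 ≡ 1 (mod 11).
Mod 53: 87 ≡ 34; 34^46 ≡ 38 (mod 53).
Combine by CRT: x ≡ 1 (mod 11), x ≡ 38 (mod 53) ⇒ x ≡ 144 (mod 583).

144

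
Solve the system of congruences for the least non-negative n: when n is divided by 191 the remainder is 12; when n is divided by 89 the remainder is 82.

12809

From n ≡ 12 (mod 191) write n = 12 + 191t. Substituting into n ≡ 82 (mod 89) gives 191t ≡ 70 (mod 89), and since 13⁻¹ ≡ 48 (mod 89), t ≡ 67. Hence n ≡ 12 + 191·67 = 12809 (mod 16999).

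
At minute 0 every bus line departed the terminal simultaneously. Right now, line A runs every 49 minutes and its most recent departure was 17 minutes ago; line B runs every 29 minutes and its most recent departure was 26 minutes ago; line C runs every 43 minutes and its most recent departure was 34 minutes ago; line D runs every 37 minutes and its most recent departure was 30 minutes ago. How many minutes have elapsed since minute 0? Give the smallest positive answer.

Combine the congruences pairwise.
From t ≡ 17 (mod 49) write t = 17 + 49s. Substituting into t ≡ 26 (mod 29) gives 49s ≡ 9 (mod 29), and since 20⁻¹ ≡ 16 (mod 29), s ≡ 28. Hence t ≡ 17 + 49·28 = 1389 (mod 1421).
From t ≡ 1389 (mod 1421) write t = 1389 + 1421s. Substituting into t ≡ 34 (mod 43) gives 1421s ≡ 21 (mod 43), and since 2⁻¹ ≡ 22 (mod 43), s ≡ 32. Hence t ≡ 1389 + 1421·32 = 46861 (mod 61103).
From t ≡ 46861 (mod 61103) write t = 46861 + 61103s. Substituting into t ≡ 30 (mod 37) gives 61103s ≡ 11 (mod 37), and since 16⁻¹ ≡ 7 (mod 37), s ≡ 3. Hence t ≡ 46861 + 61103·3 = 230170 (mod 2260811).

230170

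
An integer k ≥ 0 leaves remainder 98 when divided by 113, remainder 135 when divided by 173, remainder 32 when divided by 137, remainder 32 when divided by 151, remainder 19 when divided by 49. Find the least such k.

The moduli are pairwise coprime; N = 113·173·137·151·49 = 19816097987.
N/113 = 175363699; 175363699 ≡ 16 (mod 113); 16·106 ≡ 1, so inverse 106.
N/173 = 114543919; 114543919 ≡ 100 (mod 173); 100·109 ≡ 1, so inverse 109.
N/137 = 144643051; 144643051 ≡ 95 (mod 137); 95·75 ≡ 1, so inverse 75.
N/151 = 131232437; 131232437 ≡ 149 (mod 151); 149·75 ≡ 1, so inverse 75.
N/49 = 404410163; 404410163 ≡ 31 (mod 49); 31·19 ≡ 1, so inverse 19.
k ≡ 98·175363699·106 + 135·114543919·109 + 32·144643051·75 + 32·131232437·75 + 19·404410163·19 = 4315285113340.
4315285113340 mod 19816097987 = 15191850161.

15191850161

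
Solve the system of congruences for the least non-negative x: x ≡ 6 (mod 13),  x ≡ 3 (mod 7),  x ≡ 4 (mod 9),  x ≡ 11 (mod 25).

From x ≡ 6 (mod 13) write x = 6 + 13t. Substituting into x ≡ 3 (mod 7) gives 13t ≡ 4 (mod 7), and since 6⁻¹ ≡ 6 (mod 7), t ≡ 3. Hence x ≡ 6 + 13·3 = 45 (mod 91).
From x ≡ 45 (mod 91) write x = 45 + 91t. Substituting into x ≡ 4 (mod 9) gives 91t ≡ 4 (mod 9), and since 1⁻¹ ≡ 1 (mod 9), t ≡ 4. Hence x ≡ 45 + 91·4 = 409 (mod 819).
From x ≡ 409 (mod 819) write x = 409 + 819t. Substituting into x ≡ 11 (mod 25) gives 819t ≡ 2 (mod 25), and since 19⁻¹ ≡ 4 (mod 25), t ≡ 8. Hence x ≡ 409 + 819·8 = 6961 (mod 20475).

6961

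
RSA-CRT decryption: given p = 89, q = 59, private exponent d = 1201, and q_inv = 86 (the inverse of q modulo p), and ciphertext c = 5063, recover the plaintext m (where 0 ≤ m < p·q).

d_p = d mod (p−1) = 1201 mod 88 = 57; d_q = d mod (q−1) = 41.
m₁ = c^(d_p) mod p: c ≡ 79 (mod 89), and 79^57 mod 89 = 18.
m₂ = c^(d_q) mod q: c ≡ 48 (mod 59), and 48^41 mod 59 = 21.
h = q_inv·(m₁ − m₂) mod p = 86·(18 − 21) mod 89 = 9.
m = m₂ + h·q = 21 + 9·59 = 552.

552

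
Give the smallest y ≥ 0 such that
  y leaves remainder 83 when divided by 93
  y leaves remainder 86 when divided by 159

1199

gcd(93, 159) = 3 and 3 | (86 − 83), so the pair is consistent; merging gives y ≡ 1199 (mod 4929), where 4929 = lcm(93, 159).
The solution is unique modulo lcm(93, 159) = 4929.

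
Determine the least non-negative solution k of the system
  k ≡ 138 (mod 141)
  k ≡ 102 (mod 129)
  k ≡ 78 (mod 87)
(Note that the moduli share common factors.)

gcd(141, 129) = 3 and 3 | (102 − 138), so the pair is consistent; merging gives k ≡ 5778 (mod 6063), where 6063 = lcm(141, 129).
gcd(6063, 87) = 3 and 3 | (78 − 5778), so the pair is consistent; merging gives k ≡ 133101 (mod 175827), where 175827 = lcm(6063, 87).
The solution is unique modulo lcm(141, 129, 87) = 175827.

133101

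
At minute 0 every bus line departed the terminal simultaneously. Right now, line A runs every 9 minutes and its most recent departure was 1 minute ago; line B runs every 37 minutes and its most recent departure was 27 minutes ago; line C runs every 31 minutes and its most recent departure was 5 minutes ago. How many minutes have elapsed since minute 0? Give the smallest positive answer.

From t ≡ 1 (mod 9) write t = 1 + 9s. Substituting into t ≡ 27 (mod 37) gives 9s ≡ 26 (mod 37), and since 9⁻¹ ≡ 33 (mod 37), s ≡ 7. Hence t ≡ 1 + 9·7 = 64 (mod 333).
From t ≡ 64 (mod 333) write t = 64 + 333s. Substituting into t ≡ 5 (mod 31) gives 333s ≡ 3 (mod 31), and since 23⁻¹ ≡ 27 (mod 31), s ≡ 19. Hence t ≡ 64 + 333·19 = 6391 (mod 10323).

6391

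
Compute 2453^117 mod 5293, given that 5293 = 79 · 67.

712

Mod 79: 2453 ≡ 4; by Fermat, exponent reduces to 117 mod 78 = 39; 4^39 ≡ 1 (mod 79).
Mod 67: 2453 ≡ 41; by Fermat, exponent reduces to 117 mod 66 = 51; 41^51 ≡ 42 (mod 67).
Combine by CRT: x ≡ 1 (mod 79), x ≡ 42 (mod 67) ⇒ x ≡ 712 (mod 5293).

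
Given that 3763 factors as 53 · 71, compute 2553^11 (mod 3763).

Mod 53: 2553 ≡ 9; 9^11 ≡ 17 (mod 53).
Mod 71: 2553 ≡ 68; 68^11 ≡ 69 (mod 71).
Combine by CRT: x ≡ 17 (mod 53), x ≡ 69 (mod 71) ⇒ x ≡ 282 (mod 3763).

282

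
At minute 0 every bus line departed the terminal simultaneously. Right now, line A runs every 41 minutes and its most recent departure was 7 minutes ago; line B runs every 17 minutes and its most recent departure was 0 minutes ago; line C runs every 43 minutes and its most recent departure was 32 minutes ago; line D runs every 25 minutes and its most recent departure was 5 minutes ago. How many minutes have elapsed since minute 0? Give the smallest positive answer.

Combine the congruences pairwise.
From t ≡ 7 (mod 41) write t = 7 + 41s. Substituting into t ≡ 0 (mod 17) gives 41s ≡ 10 (mod 17), and since 7⁻¹ ≡ 5 (mod 17), s ≡ 16. Hence t ≡ 7 + 41·16 = 663 (mod 697).
From t ≡ 663 (mod 697) write t = 663 + 697s. Substituting into t ≡ 32 (mod 43) gives 697s ≡ 14 (mod 43), and since 9⁻¹ ≡ 24 (mod 43), s ≡ 35. Hence t ≡ 663 + 697·35 = 25058 (mod 29971).
From t ≡ 25058 (mod 29971) write t = 25058 + 29971s. Substituting into t ≡ 5 (mod 25) gives 29971s ≡ 22 (mod 25), and since 21⁻¹ ≡ 6 (mod 25), s ≡ 7. Hence t ≡ 25058 + 29971·7 = 234855 (mod 749275).

234855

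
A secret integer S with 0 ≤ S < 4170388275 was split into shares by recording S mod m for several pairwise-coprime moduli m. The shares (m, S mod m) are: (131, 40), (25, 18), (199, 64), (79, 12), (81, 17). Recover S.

The moduli are pairwise coprime; N = 131·25·199·79·81 = 4170388275.
N/131 = 31835025; 31835025 ≡ 60 (mod 131); 60·107 ≡ 1, so inverse 107.
N/25 = 166815531; 166815531 ≡ 6 (mod 25); 6·21 ≡ 1, so inverse 21.
N/199 = 20956725; 20956725 ≡ 35 (mod 199); 35·91 ≡ 1, so inverse 91.
N/79 = 52789725; 52789725 ≡ 29 (mod 79); 29·30 ≡ 1, so inverse 30.
N/81 = 51486275; 51486275 ≡ 2 (mod 81); 2·41 ≡ 1, so inverse 41.
S ≡ 40·31835025·107 + 18·166815531·21 + 64·20956725·91 + 12·52789725·30 + 17·51486275·41 = 376252378793.
376252378793 mod 4170388275 = 917434043.

917434043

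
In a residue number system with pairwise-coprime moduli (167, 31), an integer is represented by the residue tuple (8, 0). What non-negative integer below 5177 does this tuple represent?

From x ≡ 8 (mod 167) write x = 8 + 167t. Substituting into x ≡ 0 (mod 31) gives 167t ≡ 23 (mod 31), and since 12⁻¹ ≡ 13 (mod 31), t ≡ 20. Hence x ≡ 8 + 167·20 = 3348 (mod 5177).

3348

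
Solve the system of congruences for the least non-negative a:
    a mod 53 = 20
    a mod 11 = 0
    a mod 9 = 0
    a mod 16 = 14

61182

The moduli are pairwise coprime; N = 53·11·9·16 = 83952.
N/53 = 1584; 1584 ≡ 47 (mod 53); 47·44 ≡ 1, so inverse 44.
N/11 = 7632; 7632 ≡ 9 (mod 11); 9·5 ≡ 1, so inverse 5.
N/9 = 9328; 9328 ≡ 4 (mod 9); 4·7 ≡ 1, so inverse 7.
N/16 = 5247; 5247 ≡ 15 (mod 16); 15·15 ≡ 1, so inverse 15.
a ≡ 20·1584·44 + 0·7632·5 + 0·9328·7 + 14·5247·15 = 2495790.
2495790 mod 83952 = 61182.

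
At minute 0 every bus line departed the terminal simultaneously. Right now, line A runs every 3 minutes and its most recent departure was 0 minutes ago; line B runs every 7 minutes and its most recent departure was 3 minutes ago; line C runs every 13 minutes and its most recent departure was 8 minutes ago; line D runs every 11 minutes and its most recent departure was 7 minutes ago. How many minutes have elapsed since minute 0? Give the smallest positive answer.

1074

From t ≡ 0 (mod 3) write t = 0 + 3s. Substituting into t ≡ 3 (mod 7) gives 3s ≡ 3 (mod 7), and since 3⁻¹ ≡ 5 (mod 7), s ≡ 1. Hence t ≡ 0 + 3·1 = 3 (mod 21).
From t ≡ 3 (mod 21) write t = 3 + 21s. Substituting into t ≡ 8 (mod 13) gives 21s ≡ 5 (mod 13), and since 8⁻¹ ≡ 5 (mod 13), s ≡ 12. Hence t ≡ 3 + 21·12 = 255 (mod 273).
From t ≡ 255 (mod 273) write t = 255 + 273s. Substituting into t ≡ 7 (mod 11) gives 273s ≡ 5 (mod 11), and since 9⁻¹ ≡ 5 (mod 11), s ≡ 3. Hence t ≡ 255 + 273·3 = 1074 (mod 3003).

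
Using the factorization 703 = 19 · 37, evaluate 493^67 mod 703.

645

Mod 19: 493 ≡ 18; by Fermat, exponent reduces to 67 mod 18 = 13; 18^13 ≡ 18 (mod 19).
Mod 37: 493 ≡ 12; by Fermat, exponent reduces to 67 mod 36 = 31; 12^31 ≡ 16 (mod 37).
Combine by CRT: x ≡ 18 (mod 19), x ≡ 16 (mod 37) ⇒ x ≡ 645 (mod 703).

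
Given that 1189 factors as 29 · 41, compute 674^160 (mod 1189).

Mod 29: 674 ≡ 7; by Fermat, exponent reduces to 160 mod 28 = 20; 7^20 ≡ 25 (mod 29).
Mod 41: 674 ≡ 18; since 40 | 160, by Fermat 18^160 ≡ 1 (mod 41).
Combine by CRT: x ≡ 25 (mod 29), x ≡ 1 (mod 41) ⇒ x ≡ 83 (mod 1189).

83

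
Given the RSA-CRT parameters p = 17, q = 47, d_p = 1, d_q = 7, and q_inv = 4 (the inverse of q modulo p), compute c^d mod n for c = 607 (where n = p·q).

301

m₁ = c^(d_p) mod p: c ≡ 12 (mod 17), and 12^1 mod 17 = 12.
m₂ = c^(d_q) mod q: c ≡ 43 (mod 47), and 43^7 mod 47 = 19.
h = q_inv·(m₁ − m₂) mod p = 4·(12 − 19) mod 17 = 6.
m = m₂ + h·q = 19 + 6·47 = 301.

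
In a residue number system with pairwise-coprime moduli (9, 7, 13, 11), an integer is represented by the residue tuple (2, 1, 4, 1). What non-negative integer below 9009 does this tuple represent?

7778

The moduli are pairwise coprime; N = 9·7·13·11 = 9009.
N/9 = 1001; 1001 ≡ 2 (mod 9); 2·5 ≡ 1, so inverse 5.
N/7 = 1287; 1287 ≡ 6 (mod 7); 6·6 ≡ 1, so inverse 6.
N/13 = 693; 693 ≡ 4 (mod 13); 4·10 ≡ 1, so inverse 10.
N/11 = 819; 819 ≡ 5 (mod 11); 5·9 ≡ 1, so inverse 9.
x ≡ 2·1001·5 + 1·1287·6 + 4·693·10 + 1·819·9 = 52823.
52823 mod 9009 = 7778.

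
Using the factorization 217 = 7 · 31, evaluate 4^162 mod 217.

Mod 7: 4 ≡ 4; since 6 | 162, by Fermat 4^162 ≡ 1 (mod 7).
Mod 31: 4 ≡ 4; by Fermat, exponent reduces to 162 mod 30 = 12; 4^12 ≡ 16 (mod 31).
Combine by CRT: x ≡ 1 (mod 7), x ≡ 16 (mod 31) ⇒ x ≡ 78 (mod 217).

78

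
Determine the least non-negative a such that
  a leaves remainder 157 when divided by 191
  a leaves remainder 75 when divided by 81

12954

From a ≡ 157 (mod 191) write a = 157 + 191t. Substituting into a ≡ 75 (mod 81) gives 191t ≡ 80 (mod 81), and since 29⁻¹ ≡ 14 (mod 81), t ≡ 67. Hence a ≡ 157 + 191·67 = 12954 (mod 15471).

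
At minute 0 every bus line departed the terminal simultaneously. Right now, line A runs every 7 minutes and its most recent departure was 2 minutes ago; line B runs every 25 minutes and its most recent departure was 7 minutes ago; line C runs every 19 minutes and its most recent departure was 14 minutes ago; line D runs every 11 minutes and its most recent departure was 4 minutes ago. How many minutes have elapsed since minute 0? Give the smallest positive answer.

From t ≡ 2 (mod 7) write t = 2 + 7s. Substituting into t ≡ 7 (mod 25) gives 7s ≡ 5 (mod 25), and since 7⁻¹ ≡ 18 (mod 25), s ≡ 15. Hence t ≡ 2 + 7·15 = 107 (mod 175).
From t ≡ 107 (mod 175) write t = 107 + 175s. Substituting into t ≡ 14 (mod 19) gives 175s ≡ 2 (mod 19), and since 4⁻¹ ≡ 5 (mod 19), s ≡ 10. Hence t ≡ 107 + 175·10 = 1857 (mod 3325).
From t ≡ 1857 (mod 3325) write t = 1857 + 3325s. Substituting into t ≡ 4 (mod 11) gives 3325s ≡ 6 (mod 11), and since 3⁻¹ ≡ 4 (mod 11), s ≡ 2. Hence t ≡ 1857 + 3325·2 = 8507 (mod 36575).

8507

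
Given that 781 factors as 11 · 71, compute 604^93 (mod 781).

120

Mod 11: 604 ≡ 10; by Fermat, exponent reduces to 93 mod 10 = 3; 10^3 ≡ 10 (mod 11).
Mod 71: 604 ≡ 36; by Fermat, exponent reduces to 93 mod 70 = 23; 36^23 ≡ 49 (mod 71).
Combine by CRT: x ≡ 10 (mod 11), x ≡ 49 (mod 71) ⇒ x ≡ 120 (mod 781).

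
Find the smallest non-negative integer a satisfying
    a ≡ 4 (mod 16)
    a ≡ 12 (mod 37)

308

Combine the congruences pairwise.
From a ≡ 4 (mod 16) write a = 4 + 16t. Substituting into a ≡ 12 (mod 37) gives 16t ≡ 8 (mod 37), and since 16⁻¹ ≡ 7 (mod 37), t ≡ 19. Hence a ≡ 4 + 16·19 = 308 (mod 592).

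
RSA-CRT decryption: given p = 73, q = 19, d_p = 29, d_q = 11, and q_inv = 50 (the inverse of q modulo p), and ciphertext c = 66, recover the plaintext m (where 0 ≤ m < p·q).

m₁ = c^(d_p) mod p: c ≡ 66 (mod 73), and 66^29 mod 73 = 56.
m₂ = c^(d_q) mod q: c ≡ 9 (mod 19), and 9^11 mod 19 = 5.
h = q_inv·(m₁ − m₂) mod p = 50·(56 − 5) mod 73 = 68.
m = m₂ + h·q = 5 + 68·19 = 1297.

1297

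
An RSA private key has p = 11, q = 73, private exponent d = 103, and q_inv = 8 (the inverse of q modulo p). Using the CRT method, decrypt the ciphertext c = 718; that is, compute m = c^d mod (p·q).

38

d_p = d mod (p−1) = 103 mod 10 = 3; d_q = d mod (q−1) = 31.
m₁ = c^(d_p) mod p: c ≡ 3 (mod 11), and 3^3 mod 11 = 5.
m₂ = c^(d_q) mod q: c ≡ 61 (mod 73), and 61^31 mod 73 = 38.
h = q_inv·(m₁ − m₂) mod p = 8·(5 − 38) mod 11 = 0.
m = m₂ + h·q = 38 + 0·73 = 38.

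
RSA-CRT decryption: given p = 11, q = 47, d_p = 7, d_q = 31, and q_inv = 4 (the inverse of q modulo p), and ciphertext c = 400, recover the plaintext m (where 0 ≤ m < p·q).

291

m₁ = c^(d_p) mod p: c ≡ 4 (mod 11), and 4^7 mod 11 = 5.
m₂ = c^(d_q) mod q: c ≡ 24 (mod 47), and 24^31 mod 47 = 9.
h = q_inv·(m₁ − m₂) mod p = 4·(5 − 9) mod 11 = 6.
m = m₂ + h·q = 9 + 6·47 = 291.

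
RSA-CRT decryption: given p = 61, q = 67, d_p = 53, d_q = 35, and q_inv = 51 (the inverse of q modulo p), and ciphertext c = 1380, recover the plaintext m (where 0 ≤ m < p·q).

m₁ = c^(d_p) mod p: c ≡ 38 (mod 61), and 38^53 mod 61 = 28.
m₂ = c^(d_q) mod q: c ≡ 40 (mod 67), and 40^35 mod 67 = 59.
h = q_inv·(m₁ − m₂) mod p = 51·(28 − 59) mod 61 = 5.
m = m₂ + h·q = 59 + 5·67 = 394.

394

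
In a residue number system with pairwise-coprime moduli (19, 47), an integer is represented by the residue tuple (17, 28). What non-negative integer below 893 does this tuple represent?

From x ≡ 17 (mod 19) write x = 17 + 19t. Substituting into x ≡ 28 (mod 47) gives 19t ≡ 11 (mod 47), and since 19⁻¹ ≡ 5 (mod 47), t ≡ 8. Hence x ≡ 17 + 19·8 = 169 (mod 893).

169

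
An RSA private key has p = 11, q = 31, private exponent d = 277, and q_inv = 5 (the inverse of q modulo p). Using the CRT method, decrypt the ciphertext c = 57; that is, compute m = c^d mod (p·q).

d_p = d mod (p−1) = 277 mod 10 = 7; d_q = d mod (q−1) = 7.
m₁ = c^(d_p) mod p: c ≡ 2 (mod 11), and 2^7 mod 11 = 7.
m₂ = c^(d_q) mod q: c ≡ 26 (mod 31), and 26^7 mod 31 = 26.
h = q_inv·(m₁ − m₂) mod p = 5·(7 − 26) mod 11 = 4.
m = m₂ + h·q = 26 + 4·31 = 150.

150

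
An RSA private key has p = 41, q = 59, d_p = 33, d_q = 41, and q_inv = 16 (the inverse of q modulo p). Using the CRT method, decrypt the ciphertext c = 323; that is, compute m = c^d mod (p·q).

2380

m₁ = c^(d_p) mod p: c ≡ 36 (mod 41), and 36^33 mod 41 = 2.
m₂ = c^(d_q) mod q: c ≡ 28 (mod 59), and 28^41 mod 59 = 20.
h = q_inv·(m₁ − m₂) mod p = 16·(2 − 20) mod 41 = 40.
m = m₂ + h·q = 20 + 40·59 = 2380.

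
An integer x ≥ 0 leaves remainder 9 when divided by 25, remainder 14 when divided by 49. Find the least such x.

259

From x ≡ 9 (mod 25) write x = 9 + 25t. Substituting into x ≡ 14 (mod 49) gives 25t ≡ 5 (mod 49), and since 25⁻¹ ≡ 2 (mod 49), t ≡ 10. Hence x ≡ 9 + 25·10 = 259 (mod 1225).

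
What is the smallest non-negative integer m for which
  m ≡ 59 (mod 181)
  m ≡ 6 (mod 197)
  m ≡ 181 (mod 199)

747227

The moduli are pairwise coprime; N = 181·197·199 = 7095743.
N/181 = 39203; 39203 ≡ 107 (mod 181); 107·22 ≡ 1, so inverse 22.
N/197 = 36019; 36019 ≡ 165 (mod 197); 165·80 ≡ 1, so inverse 80.
N/199 = 35657; 35657 ≡ 36 (mod 199); 36·94 ≡ 1, so inverse 94.
m ≡ 59·39203·22 + 6·36019·80 + 181·35657·94 = 674842812.
674842812 mod 7095743 = 747227.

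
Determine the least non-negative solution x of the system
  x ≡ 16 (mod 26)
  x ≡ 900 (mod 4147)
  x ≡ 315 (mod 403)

Combine the congruences pairwise.
gcd(26, 4147) = 13 and 13 | (900 − 16), so the pair is consistent; merging gives x ≡ 900 (mod 8294), where 8294 = lcm(26, 4147).
gcd(8294, 403) = 13 and 13 | (315 − 900), so the pair is consistent; merging gives x ≡ 108722 (mod 257114), where 257114 = lcm(8294, 403).
The solution is unique modulo lcm(26, 4147, 403) = 257114.

108722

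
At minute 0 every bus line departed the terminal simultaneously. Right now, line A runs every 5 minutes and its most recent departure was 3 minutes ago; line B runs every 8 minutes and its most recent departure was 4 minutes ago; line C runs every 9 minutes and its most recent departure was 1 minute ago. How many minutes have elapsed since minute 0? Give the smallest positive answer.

The moduli are pairwise coprime; N = 5·8·9 = 360.
N/5 = 72; 72 ≡ 2 (mod 5); 2·3 ≡ 1, so inverse 3.
N/8 = 45; 45 ≡ 5 (mod 8); 5·5 ≡ 1, so inverse 5.
N/9 = 40; 40 ≡ 4 (mod 9); 4·7 ≡ 1, so inverse 7.
t ≡ 3·72·3 + 4·45·5 + 1·40·7 = 1828.
1828 mod 360 = 28.

28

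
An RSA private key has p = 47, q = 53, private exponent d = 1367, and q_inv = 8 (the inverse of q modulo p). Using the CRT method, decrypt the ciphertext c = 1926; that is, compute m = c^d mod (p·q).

d_p = d mod (p−1) = 1367 mod 46 = 33; d_q = d mod (q−1) = 15.
m₁ = c^(d_p) mod p: c ≡ 46 (mod 47), and 46^33 mod 47 = 46.
m₂ = c^(d_q) mod q: c ≡ 18 (mod 53), and 18^15 mod 53 = 32.
h = q_inv·(m₁ − m₂) mod p = 8·(46 − 32) mod 47 = 18.
m = m₂ + h·q = 32 + 18·53 = 986.

986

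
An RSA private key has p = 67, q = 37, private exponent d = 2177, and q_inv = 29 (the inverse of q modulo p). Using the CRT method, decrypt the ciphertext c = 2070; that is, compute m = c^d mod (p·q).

d_p = d mod (p−1) = 2177 mod 66 = 65; d_q = d mod (q−1) = 17.
m₁ = c^(d_p) mod p: c ≡ 60 (mod 67), and 60^65 mod 67 = 19.
m₂ = c^(d_q) mod q: c ≡ 35 (mod 37), and 35^17 mod 37 = 19.
h = q_inv·(m₁ − m₂) mod p = 29·(19 − 19) mod 67 = 0.
m = m₂ + h·q = 19 + 0·37 = 19.

19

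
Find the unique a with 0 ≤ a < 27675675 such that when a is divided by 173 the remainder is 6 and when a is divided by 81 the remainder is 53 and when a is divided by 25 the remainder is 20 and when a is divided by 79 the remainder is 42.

9518120

The moduli are pairwise coprime; N = 173·81·25·79 = 27675675.
N/173 = 159975; 159975 ≡ 123 (mod 173); 123·128 ≡ 1, so inverse 128.
N/81 = 341675; 341675 ≡ 17 (mod 81); 17·62 ≡ 1, so inverse 62.
N/25 = 1107027; 1107027 ≡ 2 (mod 25); 2·13 ≡ 1, so inverse 13.
N/79 = 350325; 350325 ≡ 39 (mod 79); 39·77 ≡ 1, so inverse 77.
a ≡ 6·159975·128 + 53·341675·62 + 20·1107027·13 + 42·350325·77 = 2666382920.
2666382920 mod 27675675 = 9518120.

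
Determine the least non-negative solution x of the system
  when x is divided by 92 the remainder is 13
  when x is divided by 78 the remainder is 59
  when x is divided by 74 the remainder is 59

66437

Combine the congruences pairwise.
gcd(92, 78) = 2 and 2 | (59 − 13), so the pair is consistent; merging gives x ≡ 1853 (mod 3588), where 3588 = lcm(92, 78).
gcd(3588, 74) = 2 and 2 | (59 − 1853), so the pair is consistent; merging gives x ≡ 66437 (mod 132756), where 132756 = lcm(3588, 74).
The solution is unique modulo lcm(92, 78, 74) = 132756.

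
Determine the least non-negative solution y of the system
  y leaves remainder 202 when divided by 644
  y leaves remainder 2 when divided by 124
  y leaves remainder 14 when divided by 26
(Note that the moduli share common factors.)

gcd(644, 124) = 4 and 4 | (2 − 202), so the pair is consistent; merging gives y ≡ 1490 (mod 19964), where 19964 = lcm(644, 124).
gcd(19964, 26) = 2 and 2 | (14 − 1490), so the pair is consistent; merging gives y ≡ 101310 (mod 259532), where 259532 = lcm(19964, 26).
The solution is unique modulo lcm(644, 124, 26) = 259532.

101310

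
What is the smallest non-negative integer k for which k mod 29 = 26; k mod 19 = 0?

171

From k ≡ 26 (mod 29) write k = 26 + 29t. Substituting into k ≡ 0 (mod 19) gives 29t ≡ 12 (mod 19), and since 10⁻¹ ≡ 2 (mod 19), t ≡ 5. Hence k ≡ 26 + 29·5 = 171 (mod 551).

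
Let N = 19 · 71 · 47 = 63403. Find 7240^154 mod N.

Mod 19: 7240 ≡ 1; by Fermat, exponent reduces to 154 mod 18 = 10; 1^10 ≡ 1 (mod 19).
Mod 71: 7240 ≡ 69; by Fermat, exponent reduces to 154 mod 70 = 14; 69^14 ≡ 54 (mod 71).
Mod 47: 7240 ≡ 2; by Fermat, exponent reduces to 154 mod 46 = 16; 2^16 ≡ 18 (mod 47).
Combine by CRT: x ≡ 1 (mod 19), x ≡ 54 (mod 71), x ≡ 18 (mod 47) ⇒ x ≡ 1616 (mod 63403).

1616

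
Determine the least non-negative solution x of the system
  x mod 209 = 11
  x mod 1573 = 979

23001

gcd(209, 1573) = 11 and 11 | (979 − 11), so the pair is consistent; merging gives x ≡ 23001 (mod 29887), where 29887 = lcm(209, 1573).
The solution is unique modulo lcm(209, 1573) = 29887.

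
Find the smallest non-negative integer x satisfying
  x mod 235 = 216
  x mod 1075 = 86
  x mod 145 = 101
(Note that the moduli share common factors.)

gcd(235, 1075) = 5 and 5 | (86 − 216), so the pair is consistent; merging gives x ≡ 44161 (mod 50525), where 50525 = lcm(235, 1075).
gcd(50525, 145) = 5 and 5 | (101 − 44161), so the pair is consistent; merging gives x ≡ 397836 (mod 1465225), where 1465225 = lcm(50525, 145).
The solution is unique modulo lcm(235, 1075, 145) = 1465225.

397836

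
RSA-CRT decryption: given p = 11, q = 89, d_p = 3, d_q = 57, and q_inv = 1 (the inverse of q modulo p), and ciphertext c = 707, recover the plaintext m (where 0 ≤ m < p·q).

m₁ = c^(d_p) mod p: c ≡ 3 (mod 11), and 3^3 mod 11 = 5.
m₂ = c^(d_q) mod q: c ≡ 84 (mod 89), and 84^57 mod 89 = 49.
h = q_inv·(m₁ − m₂) mod p = 1·(5 − 49) mod 11 = 0.
m = m₂ + h·q = 49 + 0·89 = 49.

49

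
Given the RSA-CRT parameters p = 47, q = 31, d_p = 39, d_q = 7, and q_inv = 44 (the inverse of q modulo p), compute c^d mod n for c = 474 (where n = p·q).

1405

m₁ = c^(d_p) mod p: c ≡ 4 (mod 47), and 4^39 mod 47 = 42.
m₂ = c^(d_q) mod q: c ≡ 9 (mod 31), and 9^7 mod 31 = 10.
h = q_inv·(m₁ − m₂) mod p = 44·(42 − 10) mod 47 = 45.
m = m₂ + h·q = 10 + 45·31 = 1405.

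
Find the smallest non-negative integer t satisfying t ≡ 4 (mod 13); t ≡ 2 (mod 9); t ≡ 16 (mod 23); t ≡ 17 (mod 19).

40772

Combine the congruences pairwise.
From t ≡ 4 (mod 13) write t = 4 + 13s. Substituting into t ≡ 2 (mod 9) gives 13s ≡ 7 (mod 9), and since 4⁻¹ ≡ 7 (mod 9), s ≡ 4. Hence t ≡ 4 + 13·4 = 56 (mod 117).
From t ≡ 56 (mod 117) write t = 56 + 117s. Substituting into t ≡ 16 (mod 23) gives 117s ≡ 6 (mod 23), and since 2⁻¹ ≡ 12 (mod 23), s ≡ 3. Hence t ≡ 56 + 117·3 = 407 (mod 2691).
From t ≡ 407 (mod 2691) write t = 407 + 2691s. Substituting into t ≡ 17 (mod 19) gives 2691s ≡ 9 (mod 19), and since 12⁻¹ ≡ 8 (mod 19), s ≡ 15. Hence t ≡ 407 + 2691·15 = 40772 (mod 51129).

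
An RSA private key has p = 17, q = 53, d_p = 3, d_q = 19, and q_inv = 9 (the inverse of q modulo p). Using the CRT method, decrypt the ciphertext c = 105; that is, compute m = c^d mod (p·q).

m₁ = c^(d_p) mod p: c ≡ 3 (mod 17), and 3^3 mod 17 = 10.
m₂ = c^(d_q) mod q: c ≡ 52 (mod 53), and 52^19 mod 53 = 52.
h = q_inv·(m₁ − m₂) mod p = 9·(10 − 52) mod 17 = 13.
m = m₂ + h·q = 52 + 13·53 = 741.

741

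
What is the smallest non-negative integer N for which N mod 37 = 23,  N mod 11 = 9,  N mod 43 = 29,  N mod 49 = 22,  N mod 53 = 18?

The moduli are pairwise coprime; M = 37·11·43·49·53 = 45450097.
M/37 = 1228381; 1228381 ≡ 18 (mod 37); 18·35 ≡ 1, so inverse 35.
M/11 = 4131827; 4131827 ≡ 7 (mod 11); 7·8 ≡ 1, so inverse 8.
M/43 = 1056979; 1056979 ≡ 39 (mod 43); 39·32 ≡ 1, so inverse 32.
M/49 = 927553; 927553 ≡ 32 (mod 49); 32·23 ≡ 1, so inverse 23.
M/53 = 857549; 857549 ≡ 9 (mod 53); 9·6 ≡ 1, so inverse 6.
N ≡ 23·1228381·35 + 9·4131827·8 + 29·1056979·32 + 22·927553·23 + 18·857549·6 = 2829171871.
2829171871 mod 45450097 = 11265857.

11265857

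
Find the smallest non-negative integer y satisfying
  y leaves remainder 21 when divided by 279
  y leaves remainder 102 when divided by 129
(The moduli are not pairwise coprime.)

Combine the congruences pairwise.
gcd(279, 129) = 3 and 3 | (102 − 21), so the pair is consistent; merging gives y ≡ 2811 (mod 11997), where 11997 = lcm(279, 129).
The solution is unique modulo lcm(279, 129) = 11997.

2811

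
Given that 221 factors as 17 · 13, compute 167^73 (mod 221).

Mod 17: 167 ≡ 14; by Fermat, exponent reduces to 73 mod 16 = 9; 14^9 ≡ 3 (mod 17).
Mod 13: 167 ≡ 11; by Fermat, exponent reduces to 73 mod 12 = 1; 11^1 ≡ 11 (mod 13).
Combine by CRT: x ≡ 3 (mod 17), x ≡ 11 (mod 13) ⇒ x ≡ 37 (mod 221).

37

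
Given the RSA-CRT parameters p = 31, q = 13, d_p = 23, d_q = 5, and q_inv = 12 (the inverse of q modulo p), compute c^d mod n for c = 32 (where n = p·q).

249

m₁ = c^(d_p) mod p: c ≡ 1 (mod 31), and 1^23 mod 31 = 1.
m₂ = c^(d_q) mod q: c ≡ 6 (mod 13), and 6^5 mod 13 = 2.
h = q_inv·(m₁ − m₂) mod p = 12·(1 − 2) mod 31 = 19.
m = m₂ + h·q = 2 + 19·13 = 249.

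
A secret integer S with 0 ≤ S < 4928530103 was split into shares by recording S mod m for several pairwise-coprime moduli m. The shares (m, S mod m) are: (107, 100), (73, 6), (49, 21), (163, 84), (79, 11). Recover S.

The moduli are pairwise coprime; N = 107·73·49·163·79 = 4928530103.
N/107 = 46061029; 46061029 ≡ 97 (mod 107); 97·32 ≡ 1, so inverse 32.
N/73 = 67514111; 67514111 ≡ 61 (mod 73); 61·6 ≡ 1, so inverse 6.
N/49 = 100582247; 100582247 ≡ 45 (mod 49); 45·12 ≡ 1, so inverse 12.
N/163 = 30236381; 30236381 ≡ 44 (mod 163); 44·63 ≡ 1, so inverse 63.
N/79 = 62386457; 62386457 ≡ 78 (mod 79); 78·78 ≡ 1, so inverse 78.
S ≡ 100·46061029·32 + 6·67514111·6 + 21·100582247·12 + 84·30236381·63 + 11·62386457·78 = 388711035398.
388711035398 mod 4928530103 = 4285687364.

4285687364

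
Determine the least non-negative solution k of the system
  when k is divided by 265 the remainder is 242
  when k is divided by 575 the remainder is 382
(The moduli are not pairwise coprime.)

gcd(265, 575) = 5 and 5 | (382 − 242), so the pair is consistent; merging gives k ≡ 25682 (mod 30475), where 30475 = lcm(265, 575).
The solution is unique modulo lcm(265, 575) = 30475.

25682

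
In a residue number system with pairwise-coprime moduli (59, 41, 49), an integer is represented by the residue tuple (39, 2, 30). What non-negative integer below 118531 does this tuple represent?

The moduli are pairwise coprime; N = 59·41·49 = 118531.
N/59 = 2009; 2009 ≡ 3 (mod 59); 3·20 ≡ 1, so inverse 20.
N/41 = 2891; 2891 ≡ 21 (mod 41); 21·2 ≡ 1, so inverse 2.
N/49 = 2419; 2419 ≡ 18 (mod 49); 18·30 ≡ 1, so inverse 30.
x ≡ 39·2009·20 + 2·2891·2 + 30·2419·30 = 3755684.
3755684 mod 118531 = 81223.

81223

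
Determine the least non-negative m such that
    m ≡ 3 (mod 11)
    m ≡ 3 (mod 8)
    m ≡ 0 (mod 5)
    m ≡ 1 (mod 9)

1675

From m ≡ 3 (mod 11) write m = 3 + 11t. Substituting into m ≡ 3 (mod 8) gives 11t ≡ 0 (mod 8), and since 3⁻¹ ≡ 3 (mod 8), t ≡ 0. Hence m ≡ 3 + 11·0 = 3 (mod 88).
From m ≡ 3 (mod 88) write m = 3 + 88t. Substituting into m ≡ 0 (mod 5) gives 88t ≡ 2 (mod 5), and since 3⁻¹ ≡ 2 (mod 5), t ≡ 4. Hence m ≡ 3 + 88·4 = 355 (mod 440).
From m ≡ 355 (mod 440) write m = 355 + 440t. Substituting into m ≡ 1 (mod 9) gives 440t ≡ 6 (mod 9), and since 8⁻¹ ≡ 8 (mod 9), t ≡ 3. Hence m ≡ 355 + 440·3 = 1675 (mod 3960).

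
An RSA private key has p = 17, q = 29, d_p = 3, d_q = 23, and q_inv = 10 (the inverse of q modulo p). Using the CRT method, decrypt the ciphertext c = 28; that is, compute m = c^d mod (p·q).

m₁ = c^(d_p) mod p: c ≡ 11 (mod 17), and 11^3 mod 17 = 5.
m₂ = c^(d_q) mod q: c ≡ 28 (mod 29), and 28^23 mod 29 = 28.
h = q_inv·(m₁ − m₂) mod p = 10·(5 − 28) mod 17 = 8.
m = m₂ + h·q = 28 + 8·29 = 260.

260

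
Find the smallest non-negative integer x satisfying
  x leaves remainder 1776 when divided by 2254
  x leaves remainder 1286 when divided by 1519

Combine the congruences pairwise.
gcd(2254, 1519) = 49 and 49 | (1286 − 1776), so the pair is consistent; merging gives x ≡ 46856 (mod 69874), where 69874 = lcm(2254, 1519).
The solution is unique modulo lcm(2254, 1519) = 69874.

46856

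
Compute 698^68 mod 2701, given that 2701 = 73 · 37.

Mod 73: 698 ≡ 41; 41^68 ≡ 55 (mod 73).
Mod 37: 698 ≡ 32; by Fermat, exponent reduces to 68 mod 36 = 32; 32^32 ≡ 9 (mod 37).
Combine by CRT: x ≡ 55 (mod 73), x ≡ 9 (mod 37) ⇒ x ≡ 712 (mod 2701).

712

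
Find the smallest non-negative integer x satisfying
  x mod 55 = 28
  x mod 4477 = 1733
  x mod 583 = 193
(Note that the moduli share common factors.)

gcd(55, 4477) = 11 and 11 | (1733 − 28), so the pair is consistent; merging gives x ≡ 1733 (mod 22385), where 22385 = lcm(55, 4477).
gcd(22385, 583) = 11 and 11 | (193 − 1733), so the pair is consistent; merging gives x ≡ 247968 (mod 1186405), where 1186405 = lcm(22385, 583).
The solution is unique modulo lcm(55, 4477, 583) = 1186405.

247968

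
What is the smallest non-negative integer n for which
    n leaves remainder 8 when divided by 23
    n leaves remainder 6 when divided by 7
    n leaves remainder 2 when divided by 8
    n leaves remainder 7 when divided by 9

The moduli are pairwise coprime; M = 23·7·8·9 = 11592.
M/23 = 504; 504 ≡ 21 (mod 23); 21·11 ≡ 1, so inverse 11.
M/7 = 1656; 1656 ≡ 4 (mod 7); 4·2 ≡ 1, so inverse 2.
M/8 = 1449; 1449 ≡ 1 (mod 8), inverse 1.
M/9 = 1288; 1288 ≡ 1 (mod 9), inverse 1.
n ≡ 8·504·11 + 6·1656·2 + 2·1449·1 + 7·1288·1 = 76138.
76138 mod 11592 = 6586.

6586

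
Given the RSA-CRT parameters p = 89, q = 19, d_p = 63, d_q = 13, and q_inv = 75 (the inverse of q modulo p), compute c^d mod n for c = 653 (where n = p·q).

m₁ = c^(d_p) mod p: c ≡ 30 (mod 89), and 30^63 mod 89 = 28.
m₂ = c^(d_q) mod q: c ≡ 7 (mod 19), and 7^13 mod 19 = 7.
h = q_inv·(m₁ − m₂) mod p = 75·(28 − 7) mod 89 = 62.
m = m₂ + h·q = 7 + 62·19 = 1185.

1185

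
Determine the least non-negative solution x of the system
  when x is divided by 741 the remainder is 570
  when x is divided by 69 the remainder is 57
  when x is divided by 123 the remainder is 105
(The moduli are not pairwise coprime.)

98382

gcd(741, 69) = 3 and 3 | (57 − 570), so the pair is consistent; merging gives x ≡ 13167 (mod 17043), where 17043 = lcm(741, 69).
gcd(17043, 123) = 3 and 3 | (105 − 13167), so the pair is consistent; merging gives x ≡ 98382 (mod 698763), where 698763 = lcm(17043, 123).
The solution is unique modulo lcm(741, 69, 123) = 698763.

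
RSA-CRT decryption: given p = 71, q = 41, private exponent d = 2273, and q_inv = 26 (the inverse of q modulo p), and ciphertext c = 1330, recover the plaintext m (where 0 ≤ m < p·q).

d_p = d mod (p−1) = 2273 mod 70 = 33; d_q = d mod (q−1) = 33.
m₁ = c^(d_p) mod p: c ≡ 52 (mod 71), and 52^33 mod 71 = 59.
m₂ = c^(d_q) mod q: c ≡ 18 (mod 41), and 18^33 mod 41 = 10.
h = q_inv·(m₁ − m₂) mod p = 26·(59 − 10) mod 71 = 67.
m = m₂ + h·q = 10 + 67·41 = 2757.

2757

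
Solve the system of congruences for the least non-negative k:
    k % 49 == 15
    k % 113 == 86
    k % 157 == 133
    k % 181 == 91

94692956

The moduli are pairwise coprime; N = 49·113·157·181 = 157344929.
N/49 = 3211121; 3211121 ≡ 4 (mod 49); 4·37 ≡ 1, so inverse 37.
N/113 = 1392433; 1392433 ≡ 47 (mod 113); 47·101 ≡ 1, so inverse 101.
N/157 = 1002197; 1002197 ≡ 66 (mod 157); 66·69 ≡ 1, so inverse 69.
N/181 = 869309; 869309 ≡ 147 (mod 181); 147·165 ≡ 1, so inverse 165.
k ≡ 15·3211121·37 + 86·1392433·101 + 133·1002197·69 + 91·869309·165 = 36126681697.
36126681697 mod 157344929 = 94692956.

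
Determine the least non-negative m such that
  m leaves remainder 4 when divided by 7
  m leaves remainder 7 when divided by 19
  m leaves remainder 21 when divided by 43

1698

The moduli are pairwise coprime; N = 7·19·43 = 5719.
N/7 = 817; 817 ≡ 5 (mod 7); 5·3 ≡ 1, so inverse 3.
N/19 = 301; 301 ≡ 16 (mod 19); 16·6 ≡ 1, so inverse 6.
N/43 = 133; 133 ≡ 4 (mod 43); 4·11 ≡ 1, so inverse 11.
m ≡ 4·817·3 + 7·301·6 + 21·133·11 = 53169.
53169 mod 5719 = 1698.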